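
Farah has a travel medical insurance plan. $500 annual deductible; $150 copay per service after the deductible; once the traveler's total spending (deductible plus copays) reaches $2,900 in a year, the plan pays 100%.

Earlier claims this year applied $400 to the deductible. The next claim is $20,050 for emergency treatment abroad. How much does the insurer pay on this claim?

Remaining deductible: $500 − $400 = $100.
That leaves $20,050 − $100 = $19,950 for the copay.
Copay on this service: $150.
That puts the traveler's cost at $100 + $150 = $250 before any cap.
Year-to-date out-of-pocket becomes $400 + $250 = $650, still under the $2,900 maximum, so no cap applies.
The plan picks up $20,050 − $250 = $19,800.

$19,800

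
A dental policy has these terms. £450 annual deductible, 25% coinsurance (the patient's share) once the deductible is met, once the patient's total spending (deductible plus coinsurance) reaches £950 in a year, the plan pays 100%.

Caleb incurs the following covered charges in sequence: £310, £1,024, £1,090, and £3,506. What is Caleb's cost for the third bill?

Claim 1 — £310: all of it applies to the deductible. Cost to patient: £310. OOP to date £310.
Claim 2 — £1,024: deductible takes £140, £884 remains; coinsurance £884 × 25% = £221. Patient owes £361 (running OOP £671).
Claim 3 — £1,090: 25% coinsurance on £1,090 = £272.50. Patient owes £272.50 (running OOP £943.50).

£272.50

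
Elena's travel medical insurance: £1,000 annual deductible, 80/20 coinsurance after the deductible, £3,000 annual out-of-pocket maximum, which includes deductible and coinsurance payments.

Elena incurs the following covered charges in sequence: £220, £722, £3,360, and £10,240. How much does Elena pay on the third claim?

£718.40

#1 (£220): entire amount goes to the deductible. Traveler pays £220; OOP now £220.
#2 (£722): all of it applies to the deductible. Cost to traveler: £722. OOP to date £942.
#3 (£3,360): £58 to deductible, leaving £3,302; traveler's 20% is £660.40. Traveler owes £718.40 (running OOP £1,660.40).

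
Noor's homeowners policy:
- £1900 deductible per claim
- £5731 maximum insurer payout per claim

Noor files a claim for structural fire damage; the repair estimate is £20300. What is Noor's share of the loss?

After the deductible, £20300 − £1900 = £18400 remains.
£18400 exceeds the £5731 limit, so the insurer pays the limit: £5731.
The homeowner bears the rest of the original loss: £20300 − £5731 = £14569.

£14569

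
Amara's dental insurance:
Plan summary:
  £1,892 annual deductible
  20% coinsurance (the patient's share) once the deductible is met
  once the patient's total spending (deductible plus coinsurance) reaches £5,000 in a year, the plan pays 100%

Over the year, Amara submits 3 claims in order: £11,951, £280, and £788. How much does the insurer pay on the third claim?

#1 (£11,951): £1,892 to deductible, leaving £10,059; coinsurance £10,059 × 20% = £2,011.80. Patient pays £3,903.80; OOP now £3,903.80. Insurer: £11,951 − £3,903.80 = £8,047.20.
#2 (£280): deductible met; 20% of £280 = £56. Cost to patient: £56. OOP to date £3,959.80. Plan pays £280 − £56 = £224.
#3 (£788): 20% coinsurance on £788 = £157.60. Patient owes £157.60 (running OOP £4,117.40). Plan pays £788 − £157.60 = £630.40.

£630.40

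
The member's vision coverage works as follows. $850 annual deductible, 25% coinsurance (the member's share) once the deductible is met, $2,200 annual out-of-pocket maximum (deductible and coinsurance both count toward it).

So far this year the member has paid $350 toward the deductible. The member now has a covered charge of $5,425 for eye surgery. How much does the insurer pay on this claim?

Deductible still to meet: $850 − $350 = $500.
The remaining $4,925 (= $5,425 − $500) moves to coinsurance.
Coinsurance: $4,925 × 25% = $1,231.25.
That puts the member's cost at $500 + $1,231.25 = $1,731.25 before any cap.
Total out-of-pocket so far would be $350 + $1,731.25 = $2,081.25, below the $2,200 cap — no reduction.
The plan picks up $5,425 − $1,731.25 = $3,693.75.

$3,693.75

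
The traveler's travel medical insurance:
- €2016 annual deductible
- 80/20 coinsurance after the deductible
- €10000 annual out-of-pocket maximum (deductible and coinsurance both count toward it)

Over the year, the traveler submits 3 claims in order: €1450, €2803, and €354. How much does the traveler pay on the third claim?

€70.80

Claim 1 (€1450): fully absorbed by the deductible. Cost to traveler: €1450. OOP to date €1450.
Claim 2 (€2803): €566 finishes the deductible; €2237 goes to coinsurance; coinsurance €2237 × 20% = €447.40. Traveler owes €1013.40 (running OOP €2463.40).
Claim 3 (€354): 20% coinsurance on €354 = €70.80. Cost to traveler: €70.80. OOP to date €2534.20.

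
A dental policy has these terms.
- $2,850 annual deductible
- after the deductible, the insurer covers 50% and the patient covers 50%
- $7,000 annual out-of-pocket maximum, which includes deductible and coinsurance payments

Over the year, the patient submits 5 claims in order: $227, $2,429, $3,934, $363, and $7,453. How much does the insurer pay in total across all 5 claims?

$7,406

Bill 1, $227: entire amount goes to the deductible. Cost to patient: $227. OOP to date $227. Plan pays $227 − $227 = $0.
Bill 2, $2,429: all of it applies to the deductible. Patient pays $2,429; OOP now $2,656. Insurer: $2,429 − $2,429 = $0.
Bill 3, $3,934: $194 to deductible, leaving $3,740; coinsurance $3,740 × 50% = $1,870. Cost to patient: $2,064. OOP to date $4,720. Insurer: $3,934 − $2,064 = $1,870.
Bill 4, $363: deductible met; 50% of $363 = $181.50. Patient pays $181.50; OOP now $4,901.50. Insurer: $363 − $181.50 = $181.50.
Bill 5, $7,453: 50% coinsurance on $7,453 = $3,726.50. That would push OOP to $8,628, over the $7,000 cap, so patient pays $7,000 − $4,901.50 = $2,098.50. Insurer: $7,453 − $2,098.50 = $5,354.50.
Insurer total: $0 + $0 + $1,870 + $181.50 + $5,354.50 = $7,406.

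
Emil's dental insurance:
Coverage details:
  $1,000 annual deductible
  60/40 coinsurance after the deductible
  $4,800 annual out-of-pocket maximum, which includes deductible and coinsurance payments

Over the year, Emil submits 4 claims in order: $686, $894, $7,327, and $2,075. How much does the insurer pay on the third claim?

$4,396.20

Bill 1, $686: entire amount goes to the deductible. Patient pays $686; OOP now $686. Plan pays $686 − $686 = $0.
Bill 2, $894: $314 finishes the deductible; $580 goes to coinsurance; 40% of $580 = $232. Cost to patient: $546. OOP to date $1,232. Plan pays $894 − $546 = $348.
Bill 3, $7,327: 40% coinsurance on $7,327 = $2,930.80. Patient owes $2,930.80 (running OOP $4,162.80). Plan pays $7,327 − $2,930.80 = $4,396.20.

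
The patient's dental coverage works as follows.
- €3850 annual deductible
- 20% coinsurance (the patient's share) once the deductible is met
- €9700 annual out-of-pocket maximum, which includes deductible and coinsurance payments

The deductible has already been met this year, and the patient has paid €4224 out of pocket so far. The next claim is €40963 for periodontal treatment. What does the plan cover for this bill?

€35487

With the deductible met, the entire €40963 is subject to coinsurance.
Coinsurance: €40963 × 20% = €8192.60.
That would bring total out-of-pocket to €12416.60, past the €9700 cap. The patient is capped at €9700 − €4224 = €5476 on this claim.
Insurer pays the balance: €40963 − €5476 = €35487.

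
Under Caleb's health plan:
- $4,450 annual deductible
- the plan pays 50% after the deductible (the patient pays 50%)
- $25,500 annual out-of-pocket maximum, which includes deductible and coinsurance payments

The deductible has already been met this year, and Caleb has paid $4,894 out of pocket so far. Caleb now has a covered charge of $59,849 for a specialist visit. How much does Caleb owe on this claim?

With the deductible met, the entire $59,849 is subject to coinsurance.
Coinsurance: $59,849 × 50% = $29,924.50.
Adding $29,924.50 to the $4,894 already spent would give $34,818.50, which exceeds the $25,500 cap; the patient pays just $25,500 − $4,894 = $20,606.

$20,606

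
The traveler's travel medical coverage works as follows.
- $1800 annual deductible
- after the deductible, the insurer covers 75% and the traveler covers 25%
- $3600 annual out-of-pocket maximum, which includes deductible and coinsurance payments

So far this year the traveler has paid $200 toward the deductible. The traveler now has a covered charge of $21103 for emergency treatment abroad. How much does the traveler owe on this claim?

Deductible still to meet: $1800 − $200 = $1600.
The remaining $19503 (= $21103 − $1600) moves to coinsurance.
25% of $19503 = $4875.75 falls to the traveler.
That puts the traveler's cost at $1600 + $4875.75 = $6475.75 before any cap.
That would bring total out-of-pocket to $6675.75, past the $3600 cap. The traveler is capped at $3600 − $200 = $3400 on this claim.

$3400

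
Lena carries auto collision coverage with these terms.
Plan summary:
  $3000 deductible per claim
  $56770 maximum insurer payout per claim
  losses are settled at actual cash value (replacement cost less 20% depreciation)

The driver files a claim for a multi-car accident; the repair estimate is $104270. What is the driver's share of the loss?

$47500

Depreciate 20%: the covered value is $104270 × 0.8 = $83416.
After the deductible, $83416 − $3000 = $80416 remains.
The $56770 per-incident cap binds; insurer pays $56770.
Out of pocket: $104270 − $56770 = $47500.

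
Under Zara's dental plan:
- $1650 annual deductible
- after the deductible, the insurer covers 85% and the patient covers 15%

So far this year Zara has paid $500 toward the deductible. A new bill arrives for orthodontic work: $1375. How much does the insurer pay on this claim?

$500 of the $1650 deductible is already met, leaving $1150.
After the $1150 deductible portion, $1375 − $1150 = $225 is subject to coinsurance.
Patient's 15% share of $225 is $33.75.
Patient responsibility: $1150 + $33.75 = $1183.75.
The plan picks up $1375 − $1183.75 = $191.25.

$191.25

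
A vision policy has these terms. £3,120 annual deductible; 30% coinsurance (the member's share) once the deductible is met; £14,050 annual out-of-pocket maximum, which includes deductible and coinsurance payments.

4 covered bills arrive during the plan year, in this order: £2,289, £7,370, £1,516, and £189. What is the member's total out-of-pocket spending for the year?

£5,593.20

Bill 1, £2,289: fully absorbed by the deductible. Cost to member: £2,289. OOP to date £2,289.
Bill 2, £7,370: £831 finishes the deductible; £6,539 goes to coinsurance; member's 30% is £1,961.70. Cost to member: £2,792.70. OOP to date £5,081.70.
Bill 3, £1,516: deductible already satisfied, so member's share is 30% × £1,516 = £454.80. Member owes £454.80 (running OOP £5,536.50).
Bill 4, £189: deductible met; 30% of £189 = £56.70. Cost to member: £56.70. OOP to date £5,593.20.
Total paid by the member: £2,289 + £2,792.70 + £454.80 + £56.70 = £5,593.20.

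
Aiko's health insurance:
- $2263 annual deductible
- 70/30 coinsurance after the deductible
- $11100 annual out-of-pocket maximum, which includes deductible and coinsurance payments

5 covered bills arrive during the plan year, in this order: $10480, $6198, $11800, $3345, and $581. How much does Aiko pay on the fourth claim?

$972.50

Bill 1, $10480: $2263 finishes the deductible; $8217 goes to coinsurance; patient's 30% is $2465.10. Patient owes $4728.10 (running OOP $4728.10).
Bill 2, $6198: deductible already satisfied, so patient's share is 30% × $6198 = $1859.40. Patient owes $1859.40 (running OOP $6587.50).
Bill 3, $11800: deductible met; 30% of $11800 = $3540. Patient pays $3540; OOP now $10127.50.
Bill 4, $3345: deductible met; 30% of $3345 = $1003.50. OOP would hit $11131 > $11100, so the cap limits the patient to $11100 − $10127.50 = $972.50.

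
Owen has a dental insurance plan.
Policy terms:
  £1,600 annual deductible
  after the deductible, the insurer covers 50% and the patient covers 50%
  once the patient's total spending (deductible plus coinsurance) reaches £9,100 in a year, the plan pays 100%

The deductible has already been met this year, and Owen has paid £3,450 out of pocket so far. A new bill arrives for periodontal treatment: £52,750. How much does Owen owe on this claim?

£5,650

With the deductible met, the entire £52,750 is subject to coinsurance.
50% of £52,750 = £26,375 falls to the patient.
That would bring total out-of-pocket to £29,825, past the £9,100 cap. The patient is capped at £9,100 − £3,450 = £5,650 on this claim.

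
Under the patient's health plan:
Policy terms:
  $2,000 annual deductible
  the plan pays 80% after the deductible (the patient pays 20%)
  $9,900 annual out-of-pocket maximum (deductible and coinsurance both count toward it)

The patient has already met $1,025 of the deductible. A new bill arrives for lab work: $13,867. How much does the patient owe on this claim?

$3,553.40

$1,025 of the $2,000 deductible is already met, leaving $975.
After the $975 deductible portion, $13,867 − $975 = $12,892 is subject to coinsurance.
20% of $12,892 = $2,578.40 falls to the patient.
That puts the patient's cost at $975 + $2,578.40 = $3,553.40 before any cap.
Cumulative spending $1,025 + $3,553.40 = $4,578.40 stays under the $9,900 maximum.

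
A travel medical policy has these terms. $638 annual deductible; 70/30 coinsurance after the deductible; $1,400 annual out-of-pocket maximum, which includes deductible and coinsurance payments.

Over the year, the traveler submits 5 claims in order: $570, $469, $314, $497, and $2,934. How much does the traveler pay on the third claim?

$94.20

Claim 1 ($570): all of it applies to the deductible. Traveler pays $570; OOP now $570.
Claim 2 ($469): $68 finishes the deductible; $401 goes to coinsurance; coinsurance $401 × 30% = $120.30. Traveler pays $188.30; OOP now $758.30.
Claim 3 ($314): deductible already satisfied, so traveler's share is 30% × $314 = $94.20. Traveler owes $94.20 (running OOP $852.50).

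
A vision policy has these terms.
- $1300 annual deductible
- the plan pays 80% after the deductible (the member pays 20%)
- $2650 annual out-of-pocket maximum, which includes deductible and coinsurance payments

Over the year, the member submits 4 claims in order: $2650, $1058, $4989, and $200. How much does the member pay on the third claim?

$868.40

Claim 1 — $2650: $1300 finishes the deductible; $1350 goes to coinsurance; member's 20% is $270. Member pays $1570; OOP now $1570.
Claim 2 — $1058: 20% coinsurance on $1058 = $211.60. Member owes $211.60 (running OOP $1781.60).
Claim 3 — $4989: deductible already satisfied, so member's share is 20% × $4989 = $997.80. Adding that to $1781.60 gives $2779.40, past the $2650 cap; member pays only $2650 − $1781.60 = $868.40.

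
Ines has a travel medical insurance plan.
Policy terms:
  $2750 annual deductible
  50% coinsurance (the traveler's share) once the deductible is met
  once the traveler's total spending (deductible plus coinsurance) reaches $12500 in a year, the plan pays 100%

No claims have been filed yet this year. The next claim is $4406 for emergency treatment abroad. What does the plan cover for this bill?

$828

Nothing has been paid toward the $2750 deductible, so the first $2750 of this charge is applied there.
That leaves $4406 − $2750 = $1656 for coinsurance.
50% of $1656 = $828 falls to the traveler.
That puts the traveler's cost at $2750 + $828 = $3578 before any cap.
Year-to-date out-of-pocket becomes $0 + $3578 = $3578, still under the $12500 maximum, so no cap applies.
The plan picks up $4406 − $3578 = $828.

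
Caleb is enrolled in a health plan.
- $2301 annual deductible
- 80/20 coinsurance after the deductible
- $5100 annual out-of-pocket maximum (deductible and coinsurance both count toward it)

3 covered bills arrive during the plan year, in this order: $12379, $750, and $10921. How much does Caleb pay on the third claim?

$633.40

Bill 1, $12379: deductible takes $2301, $10078 remains; 20% of $10078 = $2015.60. Cost to patient: $4316.60. OOP to date $4316.60.
Bill 2, $750: deductible already satisfied, so patient's share is 20% × $750 = $150. Cost to patient: $150. OOP to date $4466.60.
Bill 3, $10921: 20% coinsurance on $10921 = $2184.20. Adding that to $4466.60 gives $6650.80, past the $5100 cap; patient pays only $5100 − $4466.60 = $633.40.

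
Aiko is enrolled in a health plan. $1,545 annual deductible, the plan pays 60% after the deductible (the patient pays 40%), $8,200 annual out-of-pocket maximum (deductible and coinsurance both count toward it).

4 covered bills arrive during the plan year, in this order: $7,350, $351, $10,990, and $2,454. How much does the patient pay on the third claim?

$4,192.60

Claim 1 ($7,350): $1,545 to deductible, leaving $5,805; patient's 40% is $2,322. Cost to patient: $3,867. OOP to date $3,867.
Claim 2 ($351): deductible already satisfied, so patient's share is 40% × $351 = $140.40. Cost to patient: $140.40. OOP to date $4,007.40.
Claim 3 ($10,990): 40% coinsurance on $10,990 = $4,396. Adding that to $4,007.40 gives $8,403.40, past the $8,200 cap; patient pays only $8,200 − $4,007.40 = $4,192.60.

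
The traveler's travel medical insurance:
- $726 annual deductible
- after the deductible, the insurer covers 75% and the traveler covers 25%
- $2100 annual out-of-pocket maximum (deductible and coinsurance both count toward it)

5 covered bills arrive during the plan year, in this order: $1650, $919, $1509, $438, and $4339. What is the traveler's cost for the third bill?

$377.25

Claim 1 ($1650): deductible takes $726, $924 remains; traveler's 25% is $231. Traveler pays $957; OOP now $957.
Claim 2 ($919): deductible already satisfied, so traveler's share is 25% × $919 = $229.75. Traveler pays $229.75; OOP now $1186.75.
Claim 3 ($1509): deductible already satisfied, so traveler's share is 25% × $1509 = $377.25. Cost to traveler: $377.25. OOP to date $1564.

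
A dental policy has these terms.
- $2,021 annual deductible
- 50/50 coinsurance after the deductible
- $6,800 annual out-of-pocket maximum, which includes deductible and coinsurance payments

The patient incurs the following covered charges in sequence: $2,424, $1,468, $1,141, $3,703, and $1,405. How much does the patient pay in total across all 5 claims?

$6,081

Claim 1 ($2,424): $2,021 finishes the deductible; $403 goes to coinsurance; coinsurance $403 × 50% = $201.50. Patient owes $2,222.50 (running OOP $2,222.50).
Claim 2 ($1,468): 50% coinsurance on $1,468 = $734. Patient pays $734; OOP now $2,956.50.
Claim 3 ($1,141): 50% coinsurance on $1,141 = $570.50. Patient owes $570.50 (running OOP $3,527).
Claim 4 ($3,703): deductible already satisfied, so patient's share is 50% × $3,703 = $1,851.50. Patient owes $1,851.50 (running OOP $5,378.50).
Claim 5 ($1,405): 50% coinsurance on $1,405 = $702.50. Patient pays $702.50; OOP now $6,081.
Summing the patient's payments: $2,222.50 + $734 + $570.50 + $1,851.50 + $702.50 = $6,081.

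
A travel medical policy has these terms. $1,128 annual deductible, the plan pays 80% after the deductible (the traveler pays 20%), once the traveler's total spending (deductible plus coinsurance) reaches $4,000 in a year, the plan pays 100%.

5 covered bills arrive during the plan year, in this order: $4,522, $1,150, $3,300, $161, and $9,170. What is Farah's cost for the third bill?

Bill 1, $4,522: deductible takes $1,128, $3,394 remains; 20% of $3,394 = $678.80. Traveler owes $1,806.80 (running OOP $1,806.80).
Bill 2, $1,150: deductible already satisfied, so traveler's share is 20% × $1,150 = $230. Cost to traveler: $230. OOP to date $2,036.80.
Bill 3, $3,300: 20% coinsurance on $3,300 = $660. Cost to traveler: $660. OOP to date $2,696.80.

$660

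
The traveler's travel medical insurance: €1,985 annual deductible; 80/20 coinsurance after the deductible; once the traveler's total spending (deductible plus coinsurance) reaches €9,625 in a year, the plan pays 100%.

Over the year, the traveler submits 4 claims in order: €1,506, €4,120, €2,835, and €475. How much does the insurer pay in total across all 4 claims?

Bill 1, €1,506: entire amount goes to the deductible. Traveler owes €1,506 (running OOP €1,506). Plan pays €1,506 − €1,506 = €0.
Bill 2, €4,120: €479 to deductible, leaving €3,641; 20% of €3,641 = €728.20. Cost to traveler: €1,207.20. OOP to date €2,713.20. Insurer: €4,120 − €1,207.20 = €2,912.80.
Bill 3, €2,835: deductible already satisfied, so traveler's share is 20% × €2,835 = €567. Cost to traveler: €567. OOP to date €3,280.20. Plan pays €2,835 − €567 = €2,268.
Bill 4, €475: deductible already satisfied, so traveler's share is 20% × €475 = €95. Traveler pays €95; OOP now €3,375.20. Insurer: €475 − €95 = €380.
Insurer total: €0 + €2,912.80 + €2,268 + €380 = €5,560.80.

€5,560.80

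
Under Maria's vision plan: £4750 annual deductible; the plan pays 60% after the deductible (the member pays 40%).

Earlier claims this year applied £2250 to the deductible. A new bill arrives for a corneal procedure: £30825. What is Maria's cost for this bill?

£13830

£2250 of the £4750 deductible is already met, leaving £2500.
The remaining £28325 (= £30825 − £2500) moves to coinsurance.
Coinsurance: £28325 × 40% = £11330.
So the member owes £2500 + £11330 = £13830.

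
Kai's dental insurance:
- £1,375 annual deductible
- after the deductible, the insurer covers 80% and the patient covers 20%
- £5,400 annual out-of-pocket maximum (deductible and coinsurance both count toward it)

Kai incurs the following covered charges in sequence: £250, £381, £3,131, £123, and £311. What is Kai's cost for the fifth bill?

£62.20

Bill 1, £250: fully absorbed by the deductible. Cost to patient: £250. OOP to date £250.
Bill 2, £381: entire amount goes to the deductible. Patient owes £381 (running OOP £631).
Bill 3, £3,131: £744 finishes the deductible; £2,387 goes to coinsurance; 20% of £2,387 = £477.40. Patient pays £1,221.40; OOP now £1,852.40.
Bill 4, £123: deductible met; 20% of £123 = £24.60. Patient owes £24.60 (running OOP £1,877).
Bill 5, £311: deductible already satisfied, so patient's share is 20% × £311 = £62.20. Patient owes £62.20 (running OOP £1,939.20).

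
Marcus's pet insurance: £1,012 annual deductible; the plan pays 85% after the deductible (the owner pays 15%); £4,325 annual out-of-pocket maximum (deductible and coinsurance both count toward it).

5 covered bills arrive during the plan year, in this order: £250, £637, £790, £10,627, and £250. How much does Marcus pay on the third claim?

£224.75

#1 (£250): fully absorbed by the deductible. Cost to owner: £250. OOP to date £250.
#2 (£637): all of it applies to the deductible. Cost to owner: £637. OOP to date £887.
#3 (£790): deductible takes £125, £665 remains; owner's 15% is £99.75. Owner pays £224.75; OOP now £1,111.75.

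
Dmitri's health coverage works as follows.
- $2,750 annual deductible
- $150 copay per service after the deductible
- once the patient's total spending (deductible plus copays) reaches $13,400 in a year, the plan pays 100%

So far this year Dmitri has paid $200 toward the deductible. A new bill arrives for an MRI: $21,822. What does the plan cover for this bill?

$19,122

Deductible still to meet: $2,750 − $200 = $2,550.
The remaining $19,272 (= $21,822 − $2,550) moves to the copay.
Copay on this service: $150.
That puts the patient's cost at $2,550 + $150 = $2,700 before any cap.
Year-to-date out-of-pocket becomes $200 + $2,700 = $2,900, still under the $13,400 maximum, so no cap applies.
The plan picks up $21,822 − $2,700 = $19,122.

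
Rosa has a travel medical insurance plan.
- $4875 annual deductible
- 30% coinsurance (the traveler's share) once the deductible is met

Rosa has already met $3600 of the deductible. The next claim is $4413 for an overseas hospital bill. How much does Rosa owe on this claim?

$3600 of the $4875 deductible is already met, leaving $1275.
After the $1275 deductible portion, $4413 − $1275 = $3138 is subject to coinsurance.
30% of $3138 = $941.40 falls to the traveler.
Traveler responsibility: $1275 + $941.40 = $2216.40.

$2216.40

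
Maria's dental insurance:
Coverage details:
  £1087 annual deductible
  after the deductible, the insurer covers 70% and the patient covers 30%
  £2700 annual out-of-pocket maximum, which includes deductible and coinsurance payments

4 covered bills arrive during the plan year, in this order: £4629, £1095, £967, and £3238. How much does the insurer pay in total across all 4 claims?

Claim 1 — £4629: £1087 to deductible, leaving £3542; patient's 30% is £1062.60. Patient owes £2149.60 (running OOP £2149.60). Plan pays £4629 − £2149.60 = £2479.40.
Claim 2 — £1095: deductible met; 30% of £1095 = £328.50. Cost to patient: £328.50. OOP to date £2478.10. Insurer: £1095 − £328.50 = £766.50.
Claim 3 — £967: 30% coinsurance on £967 = £290.10. Adding that to £2478.10 gives £2768.20, past the £2700 cap; patient pays only £2700 − £2478.10 = £221.90. Insurer: £967 − £221.90 = £745.10.
Claim 4 — £3238: deductible met; 30% of £3238 = £971.40. That would push OOP to £3671.40, over the £2700 cap, so patient pays £2700 − £2700 = £0. Insurer: £3238 − £0 = £3238.
Insurer total = bills − patient's total = £9929 − £2700 = £7229.

£7229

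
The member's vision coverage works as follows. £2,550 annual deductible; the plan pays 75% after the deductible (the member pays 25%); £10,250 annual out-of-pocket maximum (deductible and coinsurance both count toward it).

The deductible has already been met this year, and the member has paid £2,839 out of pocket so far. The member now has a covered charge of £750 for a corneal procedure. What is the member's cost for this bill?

The deductible is already satisfied, so the full bill goes to coinsurance.
25% of £750 = £187.50 falls to the member.
Year-to-date out-of-pocket becomes £2,839 + £187.50 = £3,026.50, still under the £10,250 maximum, so no cap applies.

£187.50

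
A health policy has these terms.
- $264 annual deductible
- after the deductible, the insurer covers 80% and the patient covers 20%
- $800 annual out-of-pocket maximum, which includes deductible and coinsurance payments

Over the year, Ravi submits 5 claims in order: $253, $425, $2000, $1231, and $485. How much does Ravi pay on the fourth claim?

$53.20

#1 ($253): entire amount goes to the deductible. Patient owes $253 (running OOP $253).
#2 ($425): $11 finishes the deductible; $414 goes to coinsurance; 20% of $414 = $82.80. Patient owes $93.80 (running OOP $346.80).
#3 ($2000): 20% coinsurance on $2000 = $400. Cost to patient: $400. OOP to date $746.80.
#4 ($1231): deductible already satisfied, so patient's share is 20% × $1231 = $246.20. Adding that to $746.80 gives $993, past the $800 cap; patient pays only $800 − $746.80 = $53.20.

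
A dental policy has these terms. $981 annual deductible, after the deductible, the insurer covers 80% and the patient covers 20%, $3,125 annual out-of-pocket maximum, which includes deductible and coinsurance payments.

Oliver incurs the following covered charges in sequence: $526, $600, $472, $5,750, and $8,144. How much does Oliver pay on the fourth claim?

Claim 1 — $526: entire amount goes to the deductible. Patient owes $526 (running OOP $526).
Claim 2 — $600: $455 to deductible, leaving $145; 20% of $145 = $29. Cost to patient: $484. OOP to date $1,010.
Claim 3 — $472: 20% coinsurance on $472 = $94.40. Patient pays $94.40; OOP now $1,104.40.
Claim 4 — $5,750: deductible already satisfied, so patient's share is 20% × $5,750 = $1,150. Cost to patient: $1,150. OOP to date $2,254.40.

$1,150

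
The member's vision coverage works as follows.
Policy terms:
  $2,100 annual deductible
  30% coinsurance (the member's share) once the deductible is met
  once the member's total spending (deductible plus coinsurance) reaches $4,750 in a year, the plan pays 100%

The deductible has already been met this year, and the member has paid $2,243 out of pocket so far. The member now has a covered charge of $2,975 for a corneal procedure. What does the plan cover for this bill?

$2,082.50

The deductible is already satisfied, so the full bill goes to coinsurance.
Coinsurance: $2,975 × 30% = $892.50.
Cumulative spending $2,243 + $892.50 = $3,135.50 stays under the $4,750 maximum.
The plan picks up $2,975 − $892.50 = $2,082.50.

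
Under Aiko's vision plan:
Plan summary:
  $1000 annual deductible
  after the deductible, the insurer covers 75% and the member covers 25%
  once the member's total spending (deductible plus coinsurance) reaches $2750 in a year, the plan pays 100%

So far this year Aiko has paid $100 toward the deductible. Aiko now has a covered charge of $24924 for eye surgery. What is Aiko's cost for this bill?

$2650

Remaining deductible: $1000 − $100 = $900.
After the $900 deductible portion, $24924 − $900 = $24024 is subject to coinsurance.
25% of $24024 = $6006 falls to the member.
That puts the member's cost at $900 + $6006 = $6906 before any cap.
Adding $6906 to the $100 already spent would give $7006, which exceeds the $2750 cap; the member pays just $2750 − $100 = $2650.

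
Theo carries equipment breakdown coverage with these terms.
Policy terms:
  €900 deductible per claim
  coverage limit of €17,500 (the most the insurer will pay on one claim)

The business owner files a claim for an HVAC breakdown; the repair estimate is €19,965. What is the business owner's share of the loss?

After the deductible, €19,965 − €900 = €19,065 remains.
€19,065 exceeds the €17,500 limit, so the insurer pays the limit: €17,500.
Out of pocket: €19,965 − €17,500 = €2,465.

€2,465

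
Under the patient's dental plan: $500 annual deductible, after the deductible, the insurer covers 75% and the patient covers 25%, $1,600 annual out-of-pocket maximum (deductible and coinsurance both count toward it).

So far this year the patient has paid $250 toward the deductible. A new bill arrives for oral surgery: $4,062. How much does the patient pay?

$250 of the $500 deductible is already met, leaving $250.
That leaves $4,062 − $250 = $3,812 for coinsurance.
Patient's 25% share of $3,812 is $953.
So the patient owes $250 + $953 = $1,203 before any cap.
Cumulative spending $250 + $1,203 = $1,453 stays under the $1,600 maximum.

$1,203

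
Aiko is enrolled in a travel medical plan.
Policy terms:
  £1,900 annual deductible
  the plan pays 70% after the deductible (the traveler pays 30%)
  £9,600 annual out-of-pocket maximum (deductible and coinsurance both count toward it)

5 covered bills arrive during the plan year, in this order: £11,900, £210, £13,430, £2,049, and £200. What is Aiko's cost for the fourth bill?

£608

Claim 1 — £11,900: £1,900 to deductible, leaving £10,000; 30% of £10,000 = £3,000. Traveler pays £4,900; OOP now £4,900.
Claim 2 — £210: deductible met; 30% of £210 = £63. Traveler pays £63; OOP now £4,963.
Claim 3 — £13,430: 30% coinsurance on £13,430 = £4,029. Traveler pays £4,029; OOP now £8,992.
Claim 4 — £2,049: 30% coinsurance on £2,049 = £614.70. That would push OOP to £9,606.70, over the £9,600 cap, so traveler pays £9,600 − £8,992 = £608.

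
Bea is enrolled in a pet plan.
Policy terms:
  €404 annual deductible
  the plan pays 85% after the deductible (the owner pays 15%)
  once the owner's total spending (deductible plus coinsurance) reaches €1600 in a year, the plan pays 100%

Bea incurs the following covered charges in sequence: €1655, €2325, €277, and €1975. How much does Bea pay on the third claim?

Claim 1 (€1655): €404 to deductible, leaving €1251; coinsurance €1251 × 15% = €187.65. Cost to owner: €591.65. OOP to date €591.65.
Claim 2 (€2325): 15% coinsurance on €2325 = €348.75. Owner pays €348.75; OOP now €940.40.
Claim 3 (€277): deductible met; 15% of €277 = €41.55. Owner pays €41.55; OOP now €981.95.

€41.55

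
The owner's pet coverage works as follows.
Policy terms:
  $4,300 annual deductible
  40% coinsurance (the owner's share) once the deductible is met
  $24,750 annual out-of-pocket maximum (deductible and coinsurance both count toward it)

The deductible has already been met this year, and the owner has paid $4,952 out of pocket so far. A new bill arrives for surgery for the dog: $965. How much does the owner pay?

$386

The deductible is already satisfied, so the full bill goes to coinsurance.
40% of $965 = $386 falls to the owner.
Cumulative spending $4,952 + $386 = $5,338 stays under the $24,750 maximum.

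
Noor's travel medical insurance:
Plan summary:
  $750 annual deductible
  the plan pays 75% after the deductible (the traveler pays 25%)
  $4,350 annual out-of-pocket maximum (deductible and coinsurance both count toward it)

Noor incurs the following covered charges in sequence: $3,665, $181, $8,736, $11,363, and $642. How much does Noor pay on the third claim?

Claim 1 — $3,665: deductible takes $750, $2,915 remains; traveler's 25% is $728.75. Cost to traveler: $1,478.75. OOP to date $1,478.75.
Claim 2 — $181: 25% coinsurance on $181 = $45.25. Cost to traveler: $45.25. OOP to date $1,524.
Claim 3 — $8,736: 25% coinsurance on $8,736 = $2,184. Traveler owes $2,184 (running OOP $3,708).

$2,184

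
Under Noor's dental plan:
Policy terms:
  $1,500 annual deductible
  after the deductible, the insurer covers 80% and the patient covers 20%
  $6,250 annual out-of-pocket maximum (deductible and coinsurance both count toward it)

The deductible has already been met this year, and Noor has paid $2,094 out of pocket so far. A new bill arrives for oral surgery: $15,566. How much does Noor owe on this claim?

$3,113.20

With the deductible met, the entire $15,566 is subject to coinsurance.
Patient's 20% share of $15,566 is $3,113.20.
Cumulative spending $2,094 + $3,113.20 = $5,207.20 stays under the $6,250 maximum.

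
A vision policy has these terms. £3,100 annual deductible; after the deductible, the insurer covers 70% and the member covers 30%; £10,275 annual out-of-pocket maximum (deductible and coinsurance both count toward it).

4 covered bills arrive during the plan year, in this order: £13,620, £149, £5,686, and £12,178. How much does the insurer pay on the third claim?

Claim 1 (£13,620): £3,100 finishes the deductible; £10,520 goes to coinsurance; coinsurance £10,520 × 30% = £3,156. Member pays £6,256; OOP now £6,256. Plan pays £13,620 − £6,256 = £7,364.
Claim 2 (£149): deductible met; 30% of £149 = £44.70. Cost to member: £44.70. OOP to date £6,300.70. Plan pays £149 − £44.70 = £104.30.
Claim 3 (£5,686): deductible already satisfied, so member's share is 30% × £5,686 = £1,705.80. Cost to member: £1,705.80. OOP to date £8,006.50. Insurer: £5,686 − £1,705.80 = £3,980.20.

£3,980.20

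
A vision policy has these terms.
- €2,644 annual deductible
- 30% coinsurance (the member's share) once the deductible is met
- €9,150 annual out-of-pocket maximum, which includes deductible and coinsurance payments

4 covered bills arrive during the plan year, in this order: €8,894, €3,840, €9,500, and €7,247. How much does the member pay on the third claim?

Bill 1, €8,894: deductible takes €2,644, €6,250 remains; 30% of €6,250 = €1,875. Member owes €4,519 (running OOP €4,519).
Bill 2, €3,840: deductible met; 30% of €3,840 = €1,152. Cost to member: €1,152. OOP to date €5,671.
Bill 3, €9,500: 30% coinsurance on €9,500 = €2,850. Member pays €2,850; OOP now €8,521.

€2,850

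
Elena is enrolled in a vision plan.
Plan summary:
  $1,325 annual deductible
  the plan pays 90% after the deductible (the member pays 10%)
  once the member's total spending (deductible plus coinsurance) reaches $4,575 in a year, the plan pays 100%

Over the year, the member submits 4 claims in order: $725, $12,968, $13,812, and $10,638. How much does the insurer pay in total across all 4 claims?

Claim 1 ($725): all of it applies to the deductible. Member owes $725 (running OOP $725). Plan pays $725 − $725 = $0.
Claim 2 ($12,968): $600 finishes the deductible; $12,368 goes to coinsurance; member's 10% is $1,236.80. Cost to member: $1,836.80. OOP to date $2,561.80. Insurer: $12,968 − $1,836.80 = $11,131.20.
Claim 3 ($13,812): deductible met; 10% of $13,812 = $1,381.20. Member pays $1,381.20; OOP now $3,943. Insurer: $13,812 − $1,381.20 = $12,430.80.
Claim 4 ($10,638): 10% coinsurance on $10,638 = $1,063.80. OOP would hit $5,006.80 > $4,575, so the cap limits the member to $4,575 − $3,943 = $632. Insurer: $10,638 − $632 = $10,006.
Insurer total: $0 + $11,131.20 + $12,430.80 + $10,006 = $33,568.

$33,568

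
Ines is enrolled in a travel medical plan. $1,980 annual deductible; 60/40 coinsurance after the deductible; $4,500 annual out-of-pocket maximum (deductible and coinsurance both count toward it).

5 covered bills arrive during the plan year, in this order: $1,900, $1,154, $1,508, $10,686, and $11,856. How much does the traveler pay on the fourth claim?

$1,487.20

Claim 1 — $1,900: all of it applies to the deductible. Traveler pays $1,900; OOP now $1,900.
Claim 2 — $1,154: deductible takes $80, $1,074 remains; 40% of $1,074 = $429.60. Traveler owes $509.60 (running OOP $2,409.60).
Claim 3 — $1,508: 40% coinsurance on $1,508 = $603.20. Cost to traveler: $603.20. OOP to date $3,012.80.
Claim 4 — $10,686: deductible met; 40% of $10,686 = $4,274.40. Adding that to $3,012.80 gives $7,287.20, past the $4,500 cap; traveler pays only $4,500 − $3,012.80 = $1,487.20.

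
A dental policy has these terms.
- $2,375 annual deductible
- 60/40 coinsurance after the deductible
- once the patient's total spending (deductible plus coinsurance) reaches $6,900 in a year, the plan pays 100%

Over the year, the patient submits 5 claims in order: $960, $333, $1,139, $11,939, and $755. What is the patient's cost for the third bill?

$1,104.80

Bill 1, $960: fully absorbed by the deductible. Patient owes $960 (running OOP $960).
Bill 2, $333: fully absorbed by the deductible. Patient pays $333; OOP now $1,293.
Bill 3, $1,139: deductible takes $1,082, $57 remains; patient's 40% is $22.80. Patient pays $1,104.80; OOP now $2,397.80.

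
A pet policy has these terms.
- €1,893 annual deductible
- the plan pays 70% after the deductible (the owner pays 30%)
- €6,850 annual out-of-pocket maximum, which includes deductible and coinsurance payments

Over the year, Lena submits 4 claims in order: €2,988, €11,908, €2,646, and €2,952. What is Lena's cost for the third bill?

€793.80

Claim 1 (€2,988): €1,893 finishes the deductible; €1,095 goes to coinsurance; coinsurance €1,095 × 30% = €328.50. Owner pays €2,221.50; OOP now €2,221.50.
Claim 2 (€11,908): 30% coinsurance on €11,908 = €3,572.40. Owner owes €3,572.40 (running OOP €5,793.90).
Claim 3 (€2,646): deductible met; 30% of €2,646 = €793.80. Cost to owner: €793.80. OOP to date €6,587.70.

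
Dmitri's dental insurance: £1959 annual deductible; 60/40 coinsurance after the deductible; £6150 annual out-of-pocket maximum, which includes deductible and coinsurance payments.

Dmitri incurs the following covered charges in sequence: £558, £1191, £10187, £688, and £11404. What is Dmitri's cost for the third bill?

£4200.80

#1 (£558): fully absorbed by the deductible. Patient pays £558; OOP now £558.
#2 (£1191): entire amount goes to the deductible. Patient owes £1191 (running OOP £1749).
#3 (£10187): £210 to deductible, leaving £9977; 40% of £9977 = £3990.80. Patient owes £4200.80 (running OOP £5949.80).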